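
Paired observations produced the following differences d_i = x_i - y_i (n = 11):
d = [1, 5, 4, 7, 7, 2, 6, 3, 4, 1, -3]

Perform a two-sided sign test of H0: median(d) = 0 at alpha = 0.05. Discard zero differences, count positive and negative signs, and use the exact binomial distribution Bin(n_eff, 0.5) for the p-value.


Step 1: Discard zero differences. Original n = 11; n_eff = number of nonzero differences = 11.
Nonzero differences (with sign): +1, +5, +4, +7, +7, +2, +6, +3, +4, +1, -3
Step 2: Count signs: positive = 10, negative = 1.
Step 3: Under H0: P(positive) = 0.5, so the number of positives S ~ Bin(11, 0.5).
Step 4: Two-sided exact p-value = sum of Bin(11,0.5) probabilities at or below the observed probability = 0.011719.
Step 5: alpha = 0.05. reject H0.

n_eff = 11, pos = 10, neg = 1, p = 0.011719, reject H0.


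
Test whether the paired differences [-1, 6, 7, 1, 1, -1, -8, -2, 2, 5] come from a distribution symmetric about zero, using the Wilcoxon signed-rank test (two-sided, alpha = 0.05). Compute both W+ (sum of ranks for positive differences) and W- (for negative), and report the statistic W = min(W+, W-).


Step 1: Drop any zero differences (none here) and take |d_i|.
|d| = [1, 6, 7, 1, 1, 1, 8, 2, 2, 5]
Step 2: Midrank |d_i| (ties get averaged ranks).
ranks: |1|->2.5, |6|->8, |7|->9, |1|->2.5, |1|->2.5, |1|->2.5, |8|->10, |2|->5.5, |2|->5.5, |5|->7
Step 3: Attach original signs; sum ranks with positive sign and with negative sign.
W+ = 8 + 9 + 2.5 + 2.5 + 5.5 + 7 = 34.5
W- = 2.5 + 2.5 + 10 + 5.5 = 20.5
(Check: W+ + W- = 55 should equal n(n+1)/2 = 55.)
Step 4: Test statistic W = min(W+, W-) = 20.5.
Step 5: Ties in |d|, so use the tie-corrected normal approximation.
        E[W] = n(n+1)/4 = 10*11/4 = 27.5.
        Tie groups: |d|=1 (t=4), |d|=2 (t=2); sum(t^3 - t) = 66.
        Var[W] = n(n+1)(2n+1)/24 - sum(t^3-t)/48 = 2310/24 - 66/48 = 94.875.
        z = (W - E[W]) / sqrt(Var[W]) = (20.5 - 27.5) / 9.7404 = -0.7187.
        Two-sided p = 2*Phi(z) = 0.472352.
Step 6: alpha = 0.05. fail to reject H0.

W+ = 34.5, W- = 20.5, W = min = 20.5, p = 0.472352, fail to reject H0.


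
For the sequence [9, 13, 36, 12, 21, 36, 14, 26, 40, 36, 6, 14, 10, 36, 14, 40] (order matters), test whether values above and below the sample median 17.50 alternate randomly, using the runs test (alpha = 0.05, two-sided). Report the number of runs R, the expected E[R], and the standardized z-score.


Step 1: Compute median = 17.50; label A = above, B = below.
Labels in order: BBABAABAAABBBABA  (n_A = 8, n_B = 8)
Step 2: Count runs R = 10.
Step 3: Under H0 (random ordering), E[R] = 2*n_A*n_B/(n_A+n_B) + 1 = 2*8*8/16 + 1 = 9.0000.
        Var[R] = 2*n_A*n_B*(2*n_A*n_B - n_A - n_B) / ((n_A+n_B)^2 * (n_A+n_B-1)) = 14336/3840 = 3.7333.
        SD[R] = 1.9322.
Step 4: Continuity-corrected z = (R - 0.5 - E[R]) / SD[R] = (10 - 0.5 - 9.0000) / 1.9322 = 0.2588.
Step 5: Two-sided p-value via normal approximation = 2*(1 - Phi(|z|)) = 0.795809.
Step 6: alpha = 0.05. fail to reject H0.

R = 10, z = 0.2588, p = 0.795809, fail to reject H0.


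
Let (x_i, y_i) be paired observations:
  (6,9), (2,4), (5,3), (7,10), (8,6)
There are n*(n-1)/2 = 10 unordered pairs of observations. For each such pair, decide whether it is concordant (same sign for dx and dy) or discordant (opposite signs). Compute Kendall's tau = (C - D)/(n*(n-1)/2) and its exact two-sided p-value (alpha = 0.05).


Step 1: Enumerate the 10 unordered pairs (i,j) with i<j and classify each by sign(x_j-x_i) * sign(y_j-y_i).
  (1,2):dx=-4,dy=-5->C; (1,3):dx=-1,dy=-6->C; (1,4):dx=+1,dy=+1->C; (1,5):dx=+2,dy=-3->D
  (2,3):dx=+3,dy=-1->D; (2,4):dx=+5,dy=+6->C; (2,5):dx=+6,dy=+2->C; (3,4):dx=+2,dy=+7->C
  (3,5):dx=+3,dy=+3->C; (4,5):dx=+1,dy=-4->D
Step 2: C = 7, D = 3, total pairs = 10.
Step 3: tau = (C - D)/(n(n-1)/2) = (7 - 3)/10 = 0.400000.
Step 4: Exact two-sided p-value (enumerate n! = 120 permutations of y under H0): p = 0.483333.
Step 5: alpha = 0.05. fail to reject H0.

tau_b = 0.4000 (C=7, D=3), p = 0.483333, fail to reject H0.


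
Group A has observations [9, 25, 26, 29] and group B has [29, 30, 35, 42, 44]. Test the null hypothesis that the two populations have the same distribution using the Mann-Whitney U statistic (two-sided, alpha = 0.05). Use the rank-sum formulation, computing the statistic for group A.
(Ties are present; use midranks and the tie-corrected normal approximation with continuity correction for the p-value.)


Step 1: Combine and sort all 9 observations; assign midranks.
sorted (value, group): (9,X), (25,X), (26,X), (29,X), (29,Y), (30,Y), (35,Y), (42,Y), (44,Y)
ranks: 9->1, 25->2, 26->3, 29->4.5, 29->4.5, 30->6, 35->7, 42->8, 44->9
Step 2: Rank sum for X: R1 = 1 + 2 + 3 + 4.5 = 10.5.
Step 3: U_X = R1 - n1(n1+1)/2 = 10.5 - 4*5/2 = 10.5 - 10 = 0.5.
       U_Y = n1*n2 - U_X = 20 - 0.5 = 19.5.
Step 4: Ties are present, so use the tie-corrected normal approximation (with continuity correction) for the p-value.
Step 5: p-value = 0.026844; compare to alpha = 0.05. reject H0.

U_X = 0.5, p = 0.026844, reject H0 at alpha = 0.05.


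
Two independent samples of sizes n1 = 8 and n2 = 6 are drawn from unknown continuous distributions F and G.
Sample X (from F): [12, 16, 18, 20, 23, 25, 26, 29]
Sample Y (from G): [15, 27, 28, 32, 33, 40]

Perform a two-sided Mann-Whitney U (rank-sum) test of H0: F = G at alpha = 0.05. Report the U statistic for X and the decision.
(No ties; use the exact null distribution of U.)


Step 1: Combine and sort all 14 observations; assign midranks.
sorted (value, group): (12,X), (15,Y), (16,X), (18,X), (20,X), (23,X), (25,X), (26,X), (27,Y), (28,Y), (29,X), (32,Y), (33,Y), (40,Y)
ranks: 12->1, 15->2, 16->3, 18->4, 20->5, 23->6, 25->7, 26->8, 27->9, 28->10, 29->11, 32->12, 33->13, 40->14
Step 2: Rank sum for X: R1 = 1 + 3 + 4 + 5 + 6 + 7 + 8 + 11 = 45.
Step 3: U_X = R1 - n1(n1+1)/2 = 45 - 8*9/2 = 45 - 36 = 9.
       U_Y = n1*n2 - U_X = 48 - 9 = 39.
Step 4: No ties, so the exact null distribution of U (based on enumerating the C(14,8) = 3003 equally likely rank assignments) gives the two-sided p-value.
Step 5: p-value = 0.059274; compare to alpha = 0.05. fail to reject H0.

U_X = 9, p = 0.059274, fail to reject H0 at alpha = 0.05.


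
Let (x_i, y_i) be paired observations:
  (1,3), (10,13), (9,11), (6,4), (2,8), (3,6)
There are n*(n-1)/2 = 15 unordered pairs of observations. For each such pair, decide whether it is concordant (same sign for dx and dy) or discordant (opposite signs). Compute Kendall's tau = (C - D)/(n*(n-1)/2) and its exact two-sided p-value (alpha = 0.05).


Step 1: Enumerate the 15 unordered pairs (i,j) with i<j and classify each by sign(x_j-x_i) * sign(y_j-y_i).
  (1,2):dx=+9,dy=+10->C; (1,3):dx=+8,dy=+8->C; (1,4):dx=+5,dy=+1->C; (1,5):dx=+1,dy=+5->C
  (1,6):dx=+2,dy=+3->C; (2,3):dx=-1,dy=-2->C; (2,4):dx=-4,dy=-9->C; (2,5):dx=-8,dy=-5->C
  (2,6):dx=-7,dy=-7->C; (3,4):dx=-3,dy=-7->C; (3,5):dx=-7,dy=-3->C; (3,6):dx=-6,dy=-5->C
  (4,5):dx=-4,dy=+4->D; (4,6):dx=-3,dy=+2->D; (5,6):dx=+1,dy=-2->D
Step 2: C = 12, D = 3, total pairs = 15.
Step 3: tau = (C - D)/(n(n-1)/2) = (12 - 3)/15 = 0.600000.
Step 4: Exact two-sided p-value (enumerate n! = 720 permutations of y under H0): p = 0.136111.
Step 5: alpha = 0.05. fail to reject H0.

tau_b = 0.6000 (C=12, D=3), p = 0.136111, fail to reject H0.


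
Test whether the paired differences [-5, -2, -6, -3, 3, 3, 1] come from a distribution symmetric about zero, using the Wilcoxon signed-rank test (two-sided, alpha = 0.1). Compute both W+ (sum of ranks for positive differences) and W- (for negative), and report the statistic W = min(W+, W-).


Step 1: Drop any zero differences (none here) and take |d_i|.
|d| = [5, 2, 6, 3, 3, 3, 1]
Step 2: Midrank |d_i| (ties get averaged ranks).
ranks: |5|->6, |2|->2, |6|->7, |3|->4, |3|->4, |3|->4, |1|->1
Step 3: Attach original signs; sum ranks with positive sign and with negative sign.
W+ = 4 + 4 + 1 = 9
W- = 6 + 2 + 7 + 4 = 19
(Check: W+ + W- = 28 should equal n(n+1)/2 = 28.)
Step 4: Test statistic W = min(W+, W-) = 9.
Step 5: Ties in |d|, so use the tie-corrected normal approximation.
        E[W] = n(n+1)/4 = 7*8/4 = 14.
        Tie groups: |d|=3 (t=3); sum(t^3 - t) = 24.
        Var[W] = n(n+1)(2n+1)/24 - sum(t^3-t)/48 = 840/24 - 24/48 = 34.5.
        z = (W - E[W]) / sqrt(Var[W]) = (9 - 14) / 5.8737 = -0.8513.
        Two-sided p = 2*Phi(z) = 0.394627.
Step 6: alpha = 0.1. fail to reject H0.

W+ = 9, W- = 19, W = min = 9, p = 0.394627, fail to reject H0.


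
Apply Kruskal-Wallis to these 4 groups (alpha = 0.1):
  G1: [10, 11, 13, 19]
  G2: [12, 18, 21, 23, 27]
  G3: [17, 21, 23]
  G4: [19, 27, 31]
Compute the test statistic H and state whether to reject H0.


Step 1: Combine all N = 15 observations and assign midranks.
sorted (value, group, rank): (10,G1,1), (11,G1,2), (12,G2,3), (13,G1,4), (17,G3,5), (18,G2,6), (19,G1,7.5), (19,G4,7.5), (21,G2,9.5), (21,G3,9.5), (23,G2,11.5), (23,G3,11.5), (27,G2,13.5), (27,G4,13.5), (31,G4,15)
Step 2: Sum ranks within each group.
R_1 = 14.5 (n_1 = 4)
R_2 = 43.5 (n_2 = 5)
R_3 = 26 (n_3 = 3)
R_4 = 36 (n_4 = 3)
Step 3: H = 12/(N(N+1)) * sum(R_i^2/n_i) - 3(N+1)
     = 12/(15*16) * (14.5^2/4 + 43.5^2/5 + 26^2/3 + 36^2/3) - 3*16
     = 0.050000 * 1088.35 - 48
     = 6.417292.
Step 4: Ties present; correction factor C = 1 - 24/(15^3 - 15) = 0.992857. Corrected H = 6.417292 / 0.992857 = 6.463459.
Step 5: Under H0, H ~ chi^2(3); p-value = 0.091115.
Step 6: alpha = 0.1. reject H0.

H = 6.4635, df = 3, p = 0.091115, reject H0.


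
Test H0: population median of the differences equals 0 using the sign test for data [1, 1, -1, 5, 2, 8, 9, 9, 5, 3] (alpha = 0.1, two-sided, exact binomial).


Step 1: Discard zero differences. Original n = 10; n_eff = number of nonzero differences = 10.
Nonzero differences (with sign): +1, +1, -1, +5, +2, +8, +9, +9, +5, +3
Step 2: Count signs: positive = 9, negative = 1.
Step 3: Under H0: P(positive) = 0.5, so the number of positives S ~ Bin(10, 0.5).
Step 4: Two-sided exact p-value = sum of Bin(10,0.5) probabilities at or below the observed probability = 0.021484.
Step 5: alpha = 0.1. reject H0.

n_eff = 10, pos = 9, neg = 1, p = 0.021484, reject H0.


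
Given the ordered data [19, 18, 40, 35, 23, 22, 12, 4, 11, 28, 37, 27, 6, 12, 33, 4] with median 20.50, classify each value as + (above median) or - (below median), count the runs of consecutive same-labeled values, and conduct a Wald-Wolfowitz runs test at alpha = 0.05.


Step 1: Compute median = 20.50; label A = above, B = below.
Labels in order: BBAAAABBBAAABBAB  (n_A = 8, n_B = 8)
Step 2: Count runs R = 7.
Step 3: Under H0 (random ordering), E[R] = 2*n_A*n_B/(n_A+n_B) + 1 = 2*8*8/16 + 1 = 9.0000.
        Var[R] = 2*n_A*n_B*(2*n_A*n_B - n_A - n_B) / ((n_A+n_B)^2 * (n_A+n_B-1)) = 14336/3840 = 3.7333.
        SD[R] = 1.9322.
Step 4: Continuity-corrected z = (R + 0.5 - E[R]) / SD[R] = (7 + 0.5 - 9.0000) / 1.9322 = -0.7763.
Step 5: Two-sided p-value via normal approximation = 2*(1 - Phi(|z|)) = 0.437558.
Step 6: alpha = 0.05. fail to reject H0.

R = 7, z = -0.7763, p = 0.437558, fail to reject H0.


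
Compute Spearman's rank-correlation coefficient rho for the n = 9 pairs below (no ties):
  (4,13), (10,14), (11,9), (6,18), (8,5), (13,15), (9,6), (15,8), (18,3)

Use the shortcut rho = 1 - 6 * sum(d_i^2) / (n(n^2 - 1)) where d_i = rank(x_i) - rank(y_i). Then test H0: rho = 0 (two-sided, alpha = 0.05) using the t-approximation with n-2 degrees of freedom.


Step 1: Rank x and y separately (midranks; no ties here).
rank(x): 4->1, 10->5, 11->6, 6->2, 8->3, 13->7, 9->4, 15->8, 18->9
rank(y): 13->6, 14->7, 9->5, 18->9, 5->2, 15->8, 6->3, 8->4, 3->1
Step 2: d_i = R_x(i) - R_y(i); compute d_i^2.
  (1-6)^2=25, (5-7)^2=4, (6-5)^2=1, (2-9)^2=49, (3-2)^2=1, (7-8)^2=1, (4-3)^2=1, (8-4)^2=16, (9-1)^2=64
sum(d^2) = 162.
Step 3: rho = 1 - 6*162 / (9*(9^2 - 1)) = 1 - 972/720 = -0.350000.
Step 4: Under H0, t = rho * sqrt((n-2)/(1-rho^2)) = -0.9885 ~ t(7).
Step 5: Two-sided p-value from the t-distribution with 7 df = 0.355820.
Step 6: alpha = 0.05. fail to reject H0.

rho = -0.3500, p = 0.355820, fail to reject H0 at alpha = 0.05.


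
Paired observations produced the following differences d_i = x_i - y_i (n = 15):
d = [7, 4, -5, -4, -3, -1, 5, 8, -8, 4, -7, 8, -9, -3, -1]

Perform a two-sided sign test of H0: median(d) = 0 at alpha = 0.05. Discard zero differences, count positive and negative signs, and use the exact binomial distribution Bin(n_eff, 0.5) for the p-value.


Step 1: Discard zero differences. Original n = 15; n_eff = number of nonzero differences = 15.
Nonzero differences (with sign): +7, +4, -5, -4, -3, -1, +5, +8, -8, +4, -7, +8, -9, -3, -1
Step 2: Count signs: positive = 6, negative = 9.
Step 3: Under H0: P(positive) = 0.5, so the number of positives S ~ Bin(15, 0.5).
Step 4: Two-sided exact p-value = sum of Bin(15,0.5) probabilities at or below the observed probability = 0.607239.
Step 5: alpha = 0.05. fail to reject H0.

n_eff = 15, pos = 6, neg = 9, p = 0.607239, fail to reject H0.


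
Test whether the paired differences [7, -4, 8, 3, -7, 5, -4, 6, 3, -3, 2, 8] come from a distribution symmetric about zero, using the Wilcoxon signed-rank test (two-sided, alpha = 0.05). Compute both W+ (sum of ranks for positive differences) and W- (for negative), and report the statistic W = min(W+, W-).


Step 1: Drop any zero differences (none here) and take |d_i|.
|d| = [7, 4, 8, 3, 7, 5, 4, 6, 3, 3, 2, 8]
Step 2: Midrank |d_i| (ties get averaged ranks).
ranks: |7|->9.5, |4|->5.5, |8|->11.5, |3|->3, |7|->9.5, |5|->7, |4|->5.5, |6|->8, |3|->3, |3|->3, |2|->1, |8|->11.5
Step 3: Attach original signs; sum ranks with positive sign and with negative sign.
W+ = 9.5 + 11.5 + 3 + 7 + 8 + 3 + 1 + 11.5 = 54.5
W- = 5.5 + 9.5 + 5.5 + 3 = 23.5
(Check: W+ + W- = 78 should equal n(n+1)/2 = 78.)
Step 4: Test statistic W = min(W+, W-) = 23.5.
Step 5: Ties in |d|, so use the tie-corrected normal approximation.
        E[W] = n(n+1)/4 = 12*13/4 = 39.
        Tie groups: |d|=3 (t=3), |d|=4 (t=2), |d|=7 (t=2), |d|=8 (t=2); sum(t^3 - t) = 42.
        Var[W] = n(n+1)(2n+1)/24 - sum(t^3-t)/48 = 3900/24 - 42/48 = 161.625.
        z = (W - E[W]) / sqrt(Var[W]) = (23.5 - 39) / 12.7132 = -1.2192.
        Two-sided p = 2*Phi(z) = 0.222766.
Step 6: alpha = 0.05. fail to reject H0.

W+ = 54.5, W- = 23.5, W = min = 23.5, p = 0.222766, fail to reject H0.


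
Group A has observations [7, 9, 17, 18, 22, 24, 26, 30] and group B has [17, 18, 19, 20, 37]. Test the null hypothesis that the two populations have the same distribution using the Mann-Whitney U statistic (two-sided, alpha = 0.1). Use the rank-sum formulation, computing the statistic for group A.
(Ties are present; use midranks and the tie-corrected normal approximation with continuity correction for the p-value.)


Step 1: Combine and sort all 13 observations; assign midranks.
sorted (value, group): (7,X), (9,X), (17,X), (17,Y), (18,X), (18,Y), (19,Y), (20,Y), (22,X), (24,X), (26,X), (30,X), (37,Y)
ranks: 7->1, 9->2, 17->3.5, 17->3.5, 18->5.5, 18->5.5, 19->7, 20->8, 22->9, 24->10, 26->11, 30->12, 37->13
Step 2: Rank sum for X: R1 = 1 + 2 + 3.5 + 5.5 + 9 + 10 + 11 + 12 = 54.
Step 3: U_X = R1 - n1(n1+1)/2 = 54 - 8*9/2 = 54 - 36 = 18.
       U_Y = n1*n2 - U_X = 40 - 18 = 22.
Step 4: Ties are present, so use the tie-corrected normal approximation (with continuity correction) for the p-value.
Step 5: p-value = 0.825728; compare to alpha = 0.1. fail to reject H0.

U_X = 18, p = 0.825728, fail to reject H0 at alpha = 0.1.


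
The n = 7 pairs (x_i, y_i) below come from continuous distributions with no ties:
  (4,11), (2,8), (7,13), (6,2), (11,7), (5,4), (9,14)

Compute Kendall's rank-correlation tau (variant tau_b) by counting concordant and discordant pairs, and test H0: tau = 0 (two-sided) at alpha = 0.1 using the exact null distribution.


Step 1: Enumerate the 21 unordered pairs (i,j) with i<j and classify each by sign(x_j-x_i) * sign(y_j-y_i).
  (1,2):dx=-2,dy=-3->C; (1,3):dx=+3,dy=+2->C; (1,4):dx=+2,dy=-9->D; (1,5):dx=+7,dy=-4->D
  (1,6):dx=+1,dy=-7->D; (1,7):dx=+5,dy=+3->C; (2,3):dx=+5,dy=+5->C; (2,4):dx=+4,dy=-6->D
  (2,5):dx=+9,dy=-1->D; (2,6):dx=+3,dy=-4->D; (2,7):dx=+7,dy=+6->C; (3,4):dx=-1,dy=-11->C
  (3,5):dx=+4,dy=-6->D; (3,6):dx=-2,dy=-9->C; (3,7):dx=+2,dy=+1->C; (4,5):dx=+5,dy=+5->C
  (4,6):dx=-1,dy=+2->D; (4,7):dx=+3,dy=+12->C; (5,6):dx=-6,dy=-3->C; (5,7):dx=-2,dy=+7->D
  (6,7):dx=+4,dy=+10->C
Step 2: C = 12, D = 9, total pairs = 21.
Step 3: tau = (C - D)/(n(n-1)/2) = (12 - 9)/21 = 0.142857.
Step 4: Exact two-sided p-value (enumerate n! = 5040 permutations of y under H0): p = 0.772619.
Step 5: alpha = 0.1. fail to reject H0.

tau_b = 0.1429 (C=12, D=9), p = 0.772619, fail to reject H0.


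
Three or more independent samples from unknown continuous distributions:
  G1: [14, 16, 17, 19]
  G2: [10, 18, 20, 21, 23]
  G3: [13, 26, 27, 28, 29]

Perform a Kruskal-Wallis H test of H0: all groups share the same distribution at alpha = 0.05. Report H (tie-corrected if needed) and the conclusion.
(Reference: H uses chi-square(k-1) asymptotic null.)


Step 1: Combine all N = 14 observations and assign midranks.
sorted (value, group, rank): (10,G2,1), (13,G3,2), (14,G1,3), (16,G1,4), (17,G1,5), (18,G2,6), (19,G1,7), (20,G2,8), (21,G2,9), (23,G2,10), (26,G3,11), (27,G3,12), (28,G3,13), (29,G3,14)
Step 2: Sum ranks within each group.
R_1 = 19 (n_1 = 4)
R_2 = 34 (n_2 = 5)
R_3 = 52 (n_3 = 5)
Step 3: H = 12/(N(N+1)) * sum(R_i^2/n_i) - 3(N+1)
     = 12/(14*15) * (19^2/4 + 34^2/5 + 52^2/5) - 3*15
     = 0.057143 * 862.25 - 45
     = 4.271429.
Step 4: No ties, so H is used without correction.
Step 5: Under H0, H ~ chi^2(2); p-value = 0.118160.
Step 6: alpha = 0.05. fail to reject H0.

H = 4.2714, df = 2, p = 0.118160, fail to reject H0.


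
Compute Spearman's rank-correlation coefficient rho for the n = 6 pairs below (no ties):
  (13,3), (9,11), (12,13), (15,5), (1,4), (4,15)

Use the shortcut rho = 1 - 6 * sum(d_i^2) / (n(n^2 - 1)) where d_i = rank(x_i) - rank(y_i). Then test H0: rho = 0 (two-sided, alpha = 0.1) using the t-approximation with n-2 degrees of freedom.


Step 1: Rank x and y separately (midranks; no ties here).
rank(x): 13->5, 9->3, 12->4, 15->6, 1->1, 4->2
rank(y): 3->1, 11->4, 13->5, 5->3, 4->2, 15->6
Step 2: d_i = R_x(i) - R_y(i); compute d_i^2.
  (5-1)^2=16, (3-4)^2=1, (4-5)^2=1, (6-3)^2=9, (1-2)^2=1, (2-6)^2=16
sum(d^2) = 44.
Step 3: rho = 1 - 6*44 / (6*(6^2 - 1)) = 1 - 264/210 = -0.257143.
Step 4: Under H0, t = rho * sqrt((n-2)/(1-rho^2)) = -0.5322 ~ t(4).
Step 5: Two-sided p-value from the t-distribution with 4 df = 0.622787.
Step 6: alpha = 0.1. fail to reject H0.

rho = -0.2571, p = 0.622787, fail to reject H0 at alpha = 0.1.


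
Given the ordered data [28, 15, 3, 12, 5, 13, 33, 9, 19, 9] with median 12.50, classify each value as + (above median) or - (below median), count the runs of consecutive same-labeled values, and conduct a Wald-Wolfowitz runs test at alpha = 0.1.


Step 1: Compute median = 12.50; label A = above, B = below.
Labels in order: AABBBAABAB  (n_A = 5, n_B = 5)
Step 2: Count runs R = 6.
Step 3: Under H0 (random ordering), E[R] = 2*n_A*n_B/(n_A+n_B) + 1 = 2*5*5/10 + 1 = 6.0000.
        Var[R] = 2*n_A*n_B*(2*n_A*n_B - n_A - n_B) / ((n_A+n_B)^2 * (n_A+n_B-1)) = 2000/900 = 2.2222.
        SD[R] = 1.4907.
Step 4: R = E[R], so z = 0 with no continuity correction.
Step 5: Two-sided p-value via normal approximation = 2*(1 - Phi(|z|)) = 1.000000.
Step 6: alpha = 0.1. fail to reject H0.

R = 6, z = 0.0000, p = 1.000000, fail to reject H0.


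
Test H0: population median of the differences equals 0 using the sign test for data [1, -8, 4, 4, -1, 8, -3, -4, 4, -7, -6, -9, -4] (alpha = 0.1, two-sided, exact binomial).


Step 1: Discard zero differences. Original n = 13; n_eff = number of nonzero differences = 13.
Nonzero differences (with sign): +1, -8, +4, +4, -1, +8, -3, -4, +4, -7, -6, -9, -4
Step 2: Count signs: positive = 5, negative = 8.
Step 3: Under H0: P(positive) = 0.5, so the number of positives S ~ Bin(13, 0.5).
Step 4: Two-sided exact p-value = sum of Bin(13,0.5) probabilities at or below the observed probability = 0.581055.
Step 5: alpha = 0.1. fail to reject H0.

n_eff = 13, pos = 5, neg = 8, p = 0.581055, fail to reject H0.


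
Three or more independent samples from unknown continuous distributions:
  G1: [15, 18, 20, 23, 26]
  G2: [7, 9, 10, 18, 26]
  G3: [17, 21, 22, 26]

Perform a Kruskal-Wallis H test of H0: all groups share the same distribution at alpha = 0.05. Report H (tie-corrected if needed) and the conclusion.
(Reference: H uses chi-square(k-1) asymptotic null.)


Step 1: Combine all N = 14 observations and assign midranks.
sorted (value, group, rank): (7,G2,1), (9,G2,2), (10,G2,3), (15,G1,4), (17,G3,5), (18,G1,6.5), (18,G2,6.5), (20,G1,8), (21,G3,9), (22,G3,10), (23,G1,11), (26,G1,13), (26,G2,13), (26,G3,13)
Step 2: Sum ranks within each group.
R_1 = 42.5 (n_1 = 5)
R_2 = 25.5 (n_2 = 5)
R_3 = 37 (n_3 = 4)
Step 3: H = 12/(N(N+1)) * sum(R_i^2/n_i) - 3(N+1)
     = 12/(14*15) * (42.5^2/5 + 25.5^2/5 + 37^2/4) - 3*15
     = 0.057143 * 833.55 - 45
     = 2.631429.
Step 4: Ties present; correction factor C = 1 - 30/(14^3 - 14) = 0.989011. Corrected H = 2.631429 / 0.989011 = 2.660667.
Step 5: Under H0, H ~ chi^2(2); p-value = 0.264389.
Step 6: alpha = 0.05. fail to reject H0.

H = 2.6607, df = 2, p = 0.264389, fail to reject H0.


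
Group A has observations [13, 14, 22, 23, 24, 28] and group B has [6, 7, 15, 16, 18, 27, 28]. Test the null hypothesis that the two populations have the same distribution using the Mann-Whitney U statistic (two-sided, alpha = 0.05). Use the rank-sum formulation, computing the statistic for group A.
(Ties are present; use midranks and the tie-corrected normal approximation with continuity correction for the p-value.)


Step 1: Combine and sort all 13 observations; assign midranks.
sorted (value, group): (6,Y), (7,Y), (13,X), (14,X), (15,Y), (16,Y), (18,Y), (22,X), (23,X), (24,X), (27,Y), (28,X), (28,Y)
ranks: 6->1, 7->2, 13->3, 14->4, 15->5, 16->6, 18->7, 22->8, 23->9, 24->10, 27->11, 28->12.5, 28->12.5
Step 2: Rank sum for X: R1 = 3 + 4 + 8 + 9 + 10 + 12.5 = 46.5.
Step 3: U_X = R1 - n1(n1+1)/2 = 46.5 - 6*7/2 = 46.5 - 21 = 25.5.
       U_Y = n1*n2 - U_X = 42 - 25.5 = 16.5.
Step 4: Ties are present, so use the tie-corrected normal approximation (with continuity correction) for the p-value.
Step 5: p-value = 0.567176; compare to alpha = 0.05. fail to reject H0.

U_X = 25.5, p = 0.567176, fail to reject H0 at alpha = 0.05.


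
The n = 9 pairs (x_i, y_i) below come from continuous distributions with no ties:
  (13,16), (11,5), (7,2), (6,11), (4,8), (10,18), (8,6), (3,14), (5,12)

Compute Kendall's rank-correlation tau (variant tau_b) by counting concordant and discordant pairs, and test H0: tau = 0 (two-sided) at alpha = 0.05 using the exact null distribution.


Step 1: Enumerate the 36 unordered pairs (i,j) with i<j and classify each by sign(x_j-x_i) * sign(y_j-y_i).
  (1,2):dx=-2,dy=-11->C; (1,3):dx=-6,dy=-14->C; (1,4):dx=-7,dy=-5->C; (1,5):dx=-9,dy=-8->C
  (1,6):dx=-3,dy=+2->D; (1,7):dx=-5,dy=-10->C; (1,8):dx=-10,dy=-2->C; (1,9):dx=-8,dy=-4->C
  (2,3):dx=-4,dy=-3->C; (2,4):dx=-5,dy=+6->D; (2,5):dx=-7,dy=+3->D; (2,6):dx=-1,dy=+13->D
  (2,7):dx=-3,dy=+1->D; (2,8):dx=-8,dy=+9->D; (2,9):dx=-6,dy=+7->D; (3,4):dx=-1,dy=+9->D
  (3,5):dx=-3,dy=+6->D; (3,6):dx=+3,dy=+16->C; (3,7):dx=+1,dy=+4->C; (3,8):dx=-4,dy=+12->D
  (3,9):dx=-2,dy=+10->D; (4,5):dx=-2,dy=-3->C; (4,6):dx=+4,dy=+7->C; (4,7):dx=+2,dy=-5->D
  (4,8):dx=-3,dy=+3->D; (4,9):dx=-1,dy=+1->D; (5,6):dx=+6,dy=+10->C; (5,7):dx=+4,dy=-2->D
  (5,8):dx=-1,dy=+6->D; (5,9):dx=+1,dy=+4->C; (6,7):dx=-2,dy=-12->C; (6,8):dx=-7,dy=-4->C
  (6,9):dx=-5,dy=-6->C; (7,8):dx=-5,dy=+8->D; (7,9):dx=-3,dy=+6->D; (8,9):dx=+2,dy=-2->D
Step 2: C = 17, D = 19, total pairs = 36.
Step 3: tau = (C - D)/(n(n-1)/2) = (17 - 19)/36 = -0.055556.
Step 4: Exact two-sided p-value (enumerate n! = 362880 permutations of y under H0): p = 0.919455.
Step 5: alpha = 0.05. fail to reject H0.

tau_b = -0.0556 (C=17, D=19), p = 0.919455, fail to reject H0.


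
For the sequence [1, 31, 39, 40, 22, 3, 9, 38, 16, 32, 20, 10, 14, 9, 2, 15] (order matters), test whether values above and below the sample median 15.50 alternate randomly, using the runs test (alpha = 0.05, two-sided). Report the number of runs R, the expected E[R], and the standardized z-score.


Step 1: Compute median = 15.50; label A = above, B = below.
Labels in order: BAAAABBAAAABBBBB  (n_A = 8, n_B = 8)
Step 2: Count runs R = 5.
Step 3: Under H0 (random ordering), E[R] = 2*n_A*n_B/(n_A+n_B) + 1 = 2*8*8/16 + 1 = 9.0000.
        Var[R] = 2*n_A*n_B*(2*n_A*n_B - n_A - n_B) / ((n_A+n_B)^2 * (n_A+n_B-1)) = 14336/3840 = 3.7333.
        SD[R] = 1.9322.
Step 4: Continuity-corrected z = (R + 0.5 - E[R]) / SD[R] = (5 + 0.5 - 9.0000) / 1.9322 = -1.8114.
Step 5: Two-sided p-value via normal approximation = 2*(1 - Phi(|z|)) = 0.070076.
Step 6: alpha = 0.05. fail to reject H0.

R = 5, z = -1.8114, p = 0.070076, fail to reject H0.


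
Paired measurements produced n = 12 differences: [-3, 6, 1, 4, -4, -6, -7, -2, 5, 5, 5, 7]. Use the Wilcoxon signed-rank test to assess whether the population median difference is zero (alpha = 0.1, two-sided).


Step 1: Drop any zero differences (none here) and take |d_i|.
|d| = [3, 6, 1, 4, 4, 6, 7, 2, 5, 5, 5, 7]
Step 2: Midrank |d_i| (ties get averaged ranks).
ranks: |3|->3, |6|->9.5, |1|->1, |4|->4.5, |4|->4.5, |6|->9.5, |7|->11.5, |2|->2, |5|->7, |5|->7, |5|->7, |7|->11.5
Step 3: Attach original signs; sum ranks with positive sign and with negative sign.
W+ = 9.5 + 1 + 4.5 + 7 + 7 + 7 + 11.5 = 47.5
W- = 3 + 4.5 + 9.5 + 11.5 + 2 = 30.5
(Check: W+ + W- = 78 should equal n(n+1)/2 = 78.)
Step 4: Test statistic W = min(W+, W-) = 30.5.
Step 5: Ties in |d|, so use the tie-corrected normal approximation.
        E[W] = n(n+1)/4 = 12*13/4 = 39.
        Tie groups: |d|=4 (t=2), |d|=5 (t=3), |d|=6 (t=2), |d|=7 (t=2); sum(t^3 - t) = 42.
        Var[W] = n(n+1)(2n+1)/24 - sum(t^3-t)/48 = 3900/24 - 42/48 = 161.625.
        z = (W - E[W]) / sqrt(Var[W]) = (30.5 - 39) / 12.7132 = -0.6686.
        Two-sided p = 2*Phi(z) = 0.503752.
Step 6: alpha = 0.1. fail to reject H0.

W+ = 47.5, W- = 30.5, W = min = 30.5, p = 0.503752, fail to reject H0.


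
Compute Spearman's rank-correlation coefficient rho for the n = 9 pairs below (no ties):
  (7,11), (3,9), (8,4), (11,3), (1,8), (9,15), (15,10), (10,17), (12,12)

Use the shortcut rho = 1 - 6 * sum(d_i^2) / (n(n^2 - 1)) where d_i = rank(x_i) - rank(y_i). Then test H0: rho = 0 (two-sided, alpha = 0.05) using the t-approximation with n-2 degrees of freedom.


Step 1: Rank x and y separately (midranks; no ties here).
rank(x): 7->3, 3->2, 8->4, 11->7, 1->1, 9->5, 15->9, 10->6, 12->8
rank(y): 11->6, 9->4, 4->2, 3->1, 8->3, 15->8, 10->5, 17->9, 12->7
Step 2: d_i = R_x(i) - R_y(i); compute d_i^2.
  (3-6)^2=9, (2-4)^2=4, (4-2)^2=4, (7-1)^2=36, (1-3)^2=4, (5-8)^2=9, (9-5)^2=16, (6-9)^2=9, (8-7)^2=1
sum(d^2) = 92.
Step 3: rho = 1 - 6*92 / (9*(9^2 - 1)) = 1 - 552/720 = 0.233333.
Step 4: Under H0, t = rho * sqrt((n-2)/(1-rho^2)) = 0.6349 ~ t(7).
Step 5: Two-sided p-value from the t-distribution with 7 df = 0.545699.
Step 6: alpha = 0.05. fail to reject H0.

rho = 0.2333, p = 0.545699, fail to reject H0 at alpha = 0.05.


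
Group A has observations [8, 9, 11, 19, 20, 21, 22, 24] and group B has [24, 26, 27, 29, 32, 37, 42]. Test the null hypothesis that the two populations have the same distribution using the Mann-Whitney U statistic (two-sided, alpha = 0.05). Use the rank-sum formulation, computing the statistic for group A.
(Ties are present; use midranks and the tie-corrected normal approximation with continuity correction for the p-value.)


Step 1: Combine and sort all 15 observations; assign midranks.
sorted (value, group): (8,X), (9,X), (11,X), (19,X), (20,X), (21,X), (22,X), (24,X), (24,Y), (26,Y), (27,Y), (29,Y), (32,Y), (37,Y), (42,Y)
ranks: 8->1, 9->2, 11->3, 19->4, 20->5, 21->6, 22->7, 24->8.5, 24->8.5, 26->10, 27->11, 29->12, 32->13, 37->14, 42->15
Step 2: Rank sum for X: R1 = 1 + 2 + 3 + 4 + 5 + 6 + 7 + 8.5 = 36.5.
Step 3: U_X = R1 - n1(n1+1)/2 = 36.5 - 8*9/2 = 36.5 - 36 = 0.5.
       U_Y = n1*n2 - U_X = 56 - 0.5 = 55.5.
Step 4: Ties are present, so use the tie-corrected normal approximation (with continuity correction) for the p-value.
Step 5: p-value = 0.001763; compare to alpha = 0.05. reject H0.

U_X = 0.5, p = 0.001763, reject H0 at alpha = 0.05.


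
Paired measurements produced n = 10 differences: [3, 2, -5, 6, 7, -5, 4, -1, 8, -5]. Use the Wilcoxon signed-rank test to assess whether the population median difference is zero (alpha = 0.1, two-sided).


Step 1: Drop any zero differences (none here) and take |d_i|.
|d| = [3, 2, 5, 6, 7, 5, 4, 1, 8, 5]
Step 2: Midrank |d_i| (ties get averaged ranks).
ranks: |3|->3, |2|->2, |5|->6, |6|->8, |7|->9, |5|->6, |4|->4, |1|->1, |8|->10, |5|->6
Step 3: Attach original signs; sum ranks with positive sign and with negative sign.
W+ = 3 + 2 + 8 + 9 + 4 + 10 = 36
W- = 6 + 6 + 1 + 6 = 19
(Check: W+ + W- = 55 should equal n(n+1)/2 = 55.)
Step 4: Test statistic W = min(W+, W-) = 19.
Step 5: Ties in |d|, so use the tie-corrected normal approximation.
        E[W] = n(n+1)/4 = 10*11/4 = 27.5.
        Tie groups: |d|=5 (t=3); sum(t^3 - t) = 24.
        Var[W] = n(n+1)(2n+1)/24 - sum(t^3-t)/48 = 2310/24 - 24/48 = 95.75.
        z = (W - E[W]) / sqrt(Var[W]) = (19 - 27.5) / 9.7852 = -0.8687.
        Two-sided p = 2*Phi(z) = 0.385033.
Step 6: alpha = 0.1. fail to reject H0.

W+ = 36, W- = 19, W = min = 19, p = 0.385033, fail to reject H0.


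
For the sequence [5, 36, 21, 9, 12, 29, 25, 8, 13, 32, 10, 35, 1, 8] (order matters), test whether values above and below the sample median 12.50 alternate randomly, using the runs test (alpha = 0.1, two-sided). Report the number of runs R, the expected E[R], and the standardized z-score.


Step 1: Compute median = 12.50; label A = above, B = below.
Labels in order: BAABBAABAABABB  (n_A = 7, n_B = 7)
Step 2: Count runs R = 9.
Step 3: Under H0 (random ordering), E[R] = 2*n_A*n_B/(n_A+n_B) + 1 = 2*7*7/14 + 1 = 8.0000.
        Var[R] = 2*n_A*n_B*(2*n_A*n_B - n_A - n_B) / ((n_A+n_B)^2 * (n_A+n_B-1)) = 8232/2548 = 3.2308.
        SD[R] = 1.7974.
Step 4: Continuity-corrected z = (R - 0.5 - E[R]) / SD[R] = (9 - 0.5 - 8.0000) / 1.7974 = 0.2782.
Step 5: Two-sided p-value via normal approximation = 2*(1 - Phi(|z|)) = 0.780879.
Step 6: alpha = 0.1. fail to reject H0.

R = 9, z = 0.2782, p = 0.780879, fail to reject H0.


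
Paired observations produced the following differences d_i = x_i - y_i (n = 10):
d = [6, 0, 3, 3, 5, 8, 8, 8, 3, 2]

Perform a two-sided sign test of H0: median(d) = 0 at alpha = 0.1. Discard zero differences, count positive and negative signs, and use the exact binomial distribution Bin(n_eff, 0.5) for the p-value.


Step 1: Discard zero differences. Original n = 10; n_eff = number of nonzero differences = 9.
Nonzero differences (with sign): +6, +3, +3, +5, +8, +8, +8, +3, +2
Step 2: Count signs: positive = 9, negative = 0.
Step 3: Under H0: P(positive) = 0.5, so the number of positives S ~ Bin(9, 0.5).
Step 4: Two-sided exact p-value = sum of Bin(9,0.5) probabilities at or below the observed probability = 0.003906.
Step 5: alpha = 0.1. reject H0.

n_eff = 9, pos = 9, neg = 0, p = 0.003906, reject H0.


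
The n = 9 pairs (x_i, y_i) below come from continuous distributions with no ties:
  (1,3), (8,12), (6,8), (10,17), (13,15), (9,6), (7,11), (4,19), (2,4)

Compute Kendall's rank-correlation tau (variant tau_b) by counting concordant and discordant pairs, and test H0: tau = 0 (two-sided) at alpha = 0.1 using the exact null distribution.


Step 1: Enumerate the 36 unordered pairs (i,j) with i<j and classify each by sign(x_j-x_i) * sign(y_j-y_i).
  (1,2):dx=+7,dy=+9->C; (1,3):dx=+5,dy=+5->C; (1,4):dx=+9,dy=+14->C; (1,5):dx=+12,dy=+12->C
  (1,6):dx=+8,dy=+3->C; (1,7):dx=+6,dy=+8->C; (1,8):dx=+3,dy=+16->C; (1,9):dx=+1,dy=+1->C
  (2,3):dx=-2,dy=-4->C; (2,4):dx=+2,dy=+5->C; (2,5):dx=+5,dy=+3->C; (2,6):dx=+1,dy=-6->D
  (2,7):dx=-1,dy=-1->C; (2,8):dx=-4,dy=+7->D; (2,9):dx=-6,dy=-8->C; (3,4):dx=+4,dy=+9->C
  (3,5):dx=+7,dy=+7->C; (3,6):dx=+3,dy=-2->D; (3,7):dx=+1,dy=+3->C; (3,8):dx=-2,dy=+11->D
  (3,9):dx=-4,dy=-4->C; (4,5):dx=+3,dy=-2->D; (4,6):dx=-1,dy=-11->C; (4,7):dx=-3,dy=-6->C
  (4,8):dx=-6,dy=+2->D; (4,9):dx=-8,dy=-13->C; (5,6):dx=-4,dy=-9->C; (5,7):dx=-6,dy=-4->C
  (5,8):dx=-9,dy=+4->D; (5,9):dx=-11,dy=-11->C; (6,7):dx=-2,dy=+5->D; (6,8):dx=-5,dy=+13->D
  (6,9):dx=-7,dy=-2->C; (7,8):dx=-3,dy=+8->D; (7,9):dx=-5,dy=-7->C; (8,9):dx=-2,dy=-15->C
Step 2: C = 26, D = 10, total pairs = 36.
Step 3: tau = (C - D)/(n(n-1)/2) = (26 - 10)/36 = 0.444444.
Step 4: Exact two-sided p-value (enumerate n! = 362880 permutations of y under H0): p = 0.119439.
Step 5: alpha = 0.1. fail to reject H0.

tau_b = 0.4444 (C=26, D=10), p = 0.119439, fail to reject H0.


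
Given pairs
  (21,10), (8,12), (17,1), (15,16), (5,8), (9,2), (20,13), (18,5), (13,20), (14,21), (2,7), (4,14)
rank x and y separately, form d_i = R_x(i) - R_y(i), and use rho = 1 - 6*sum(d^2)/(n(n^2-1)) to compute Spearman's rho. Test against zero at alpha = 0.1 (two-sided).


Step 1: Rank x and y separately (midranks; no ties here).
rank(x): 21->12, 8->4, 17->9, 15->8, 5->3, 9->5, 20->11, 18->10, 13->6, 14->7, 2->1, 4->2
rank(y): 10->6, 12->7, 1->1, 16->10, 8->5, 2->2, 13->8, 5->3, 20->11, 21->12, 7->4, 14->9
Step 2: d_i = R_x(i) - R_y(i); compute d_i^2.
  (12-6)^2=36, (4-7)^2=9, (9-1)^2=64, (8-10)^2=4, (3-5)^2=4, (5-2)^2=9, (11-8)^2=9, (10-3)^2=49, (6-11)^2=25, (7-12)^2=25, (1-4)^2=9, (2-9)^2=49
sum(d^2) = 292.
Step 3: rho = 1 - 6*292 / (12*(12^2 - 1)) = 1 - 1752/1716 = -0.020979.
Step 4: Under H0, t = rho * sqrt((n-2)/(1-rho^2)) = -0.0664 ~ t(10).
Step 5: Two-sided p-value from the t-distribution with 10 df = 0.948402.
Step 6: alpha = 0.1. fail to reject H0.

rho = -0.0210, p = 0.948402, fail to reject H0 at alpha = 0.1.


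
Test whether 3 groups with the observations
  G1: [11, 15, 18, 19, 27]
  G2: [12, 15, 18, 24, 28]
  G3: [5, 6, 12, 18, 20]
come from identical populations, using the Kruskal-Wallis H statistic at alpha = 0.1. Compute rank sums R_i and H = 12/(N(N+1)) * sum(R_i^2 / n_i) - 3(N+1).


Step 1: Combine all N = 15 observations and assign midranks.
sorted (value, group, rank): (5,G3,1), (6,G3,2), (11,G1,3), (12,G2,4.5), (12,G3,4.5), (15,G1,6.5), (15,G2,6.5), (18,G1,9), (18,G2,9), (18,G3,9), (19,G1,11), (20,G3,12), (24,G2,13), (27,G1,14), (28,G2,15)
Step 2: Sum ranks within each group.
R_1 = 43.5 (n_1 = 5)
R_2 = 48 (n_2 = 5)
R_3 = 28.5 (n_3 = 5)
Step 3: H = 12/(N(N+1)) * sum(R_i^2/n_i) - 3(N+1)
     = 12/(15*16) * (43.5^2/5 + 48^2/5 + 28.5^2/5) - 3*16
     = 0.050000 * 1001.7 - 48
     = 2.085000.
Step 4: Ties present; correction factor C = 1 - 36/(15^3 - 15) = 0.989286. Corrected H = 2.085000 / 0.989286 = 2.107581.
Step 5: Under H0, H ~ chi^2(2); p-value = 0.348614.
Step 6: alpha = 0.1. fail to reject H0.

H = 2.1076, df = 2, p = 0.348614, fail to reject H0.


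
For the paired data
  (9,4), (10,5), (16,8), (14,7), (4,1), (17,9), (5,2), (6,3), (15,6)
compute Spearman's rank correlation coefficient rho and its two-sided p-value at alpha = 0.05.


Step 1: Rank x and y separately (midranks; no ties here).
rank(x): 9->4, 10->5, 16->8, 14->6, 4->1, 17->9, 5->2, 6->3, 15->7
rank(y): 4->4, 5->5, 8->8, 7->7, 1->1, 9->9, 2->2, 3->3, 6->6
Step 2: d_i = R_x(i) - R_y(i); compute d_i^2.
  (4-4)^2=0, (5-5)^2=0, (8-8)^2=0, (6-7)^2=1, (1-1)^2=0, (9-9)^2=0, (2-2)^2=0, (3-3)^2=0, (7-6)^2=1
sum(d^2) = 2.
Step 3: rho = 1 - 6*2 / (9*(9^2 - 1)) = 1 - 12/720 = 0.983333.
Step 4: Under H0, t = rho * sqrt((n-2)/(1-rho^2)) = 14.3096 ~ t(7).
Step 5: Two-sided p-value from the t-distribution with 7 df = 0.000002.
Step 6: alpha = 0.05. reject H0.

rho = 0.9833, p = 0.000002, reject H0 at alpha = 0.05.


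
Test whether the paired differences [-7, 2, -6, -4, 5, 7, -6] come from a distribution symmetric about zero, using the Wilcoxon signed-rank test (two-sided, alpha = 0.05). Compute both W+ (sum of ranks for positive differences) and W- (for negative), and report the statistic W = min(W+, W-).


Step 1: Drop any zero differences (none here) and take |d_i|.
|d| = [7, 2, 6, 4, 5, 7, 6]
Step 2: Midrank |d_i| (ties get averaged ranks).
ranks: |7|->6.5, |2|->1, |6|->4.5, |4|->2, |5|->3, |7|->6.5, |6|->4.5
Step 3: Attach original signs; sum ranks with positive sign and with negative sign.
W+ = 1 + 3 + 6.5 = 10.5
W- = 6.5 + 4.5 + 2 + 4.5 = 17.5
(Check: W+ + W- = 28 should equal n(n+1)/2 = 28.)
Step 4: Test statistic W = min(W+, W-) = 10.5.
Step 5: Ties in |d|, so use the tie-corrected normal approximation.
        E[W] = n(n+1)/4 = 7*8/4 = 14.
        Tie groups: |d|=6 (t=2), |d|=7 (t=2); sum(t^3 - t) = 12.
        Var[W] = n(n+1)(2n+1)/24 - sum(t^3-t)/48 = 840/24 - 12/48 = 34.75.
        z = (W - E[W]) / sqrt(Var[W]) = (10.5 - 14) / 5.8949 = -0.5937.
        Two-sided p = 2*Phi(z) = 0.552691.
Step 6: alpha = 0.05. fail to reject H0.

W+ = 10.5, W- = 17.5, W = min = 10.5, p = 0.552691, fail to reject H0.


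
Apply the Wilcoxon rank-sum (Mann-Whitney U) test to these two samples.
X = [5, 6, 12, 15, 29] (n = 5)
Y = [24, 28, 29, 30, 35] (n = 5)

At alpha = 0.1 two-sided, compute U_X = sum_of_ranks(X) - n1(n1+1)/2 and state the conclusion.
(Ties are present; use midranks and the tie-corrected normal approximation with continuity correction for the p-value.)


Step 1: Combine and sort all 10 observations; assign midranks.
sorted (value, group): (5,X), (6,X), (12,X), (15,X), (24,Y), (28,Y), (29,X), (29,Y), (30,Y), (35,Y)
ranks: 5->1, 6->2, 12->3, 15->4, 24->5, 28->6, 29->7.5, 29->7.5, 30->9, 35->10
Step 2: Rank sum for X: R1 = 1 + 2 + 3 + 4 + 7.5 = 17.5.
Step 3: U_X = R1 - n1(n1+1)/2 = 17.5 - 5*6/2 = 17.5 - 15 = 2.5.
       U_Y = n1*n2 - U_X = 25 - 2.5 = 22.5.
Step 4: Ties are present, so use the tie-corrected normal approximation (with continuity correction) for the p-value.
Step 5: p-value = 0.046533; compare to alpha = 0.1. reject H0.

U_X = 2.5, p = 0.046533, reject H0 at alpha = 0.1.


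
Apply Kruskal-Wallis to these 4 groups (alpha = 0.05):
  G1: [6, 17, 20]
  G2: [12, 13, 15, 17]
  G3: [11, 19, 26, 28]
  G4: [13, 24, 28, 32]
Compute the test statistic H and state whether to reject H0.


Step 1: Combine all N = 15 observations and assign midranks.
sorted (value, group, rank): (6,G1,1), (11,G3,2), (12,G2,3), (13,G2,4.5), (13,G4,4.5), (15,G2,6), (17,G1,7.5), (17,G2,7.5), (19,G3,9), (20,G1,10), (24,G4,11), (26,G3,12), (28,G3,13.5), (28,G4,13.5), (32,G4,15)
Step 2: Sum ranks within each group.
R_1 = 18.5 (n_1 = 3)
R_2 = 21 (n_2 = 4)
R_3 = 36.5 (n_3 = 4)
R_4 = 44 (n_4 = 4)
Step 3: H = 12/(N(N+1)) * sum(R_i^2/n_i) - 3(N+1)
     = 12/(15*16) * (18.5^2/3 + 21^2/4 + 36.5^2/4 + 44^2/4) - 3*16
     = 0.050000 * 1041.4 - 48
     = 4.069792.
Step 4: Ties present; correction factor C = 1 - 18/(15^3 - 15) = 0.994643. Corrected H = 4.069792 / 0.994643 = 4.091712.
Step 5: Under H0, H ~ chi^2(3); p-value = 0.251730.
Step 6: alpha = 0.05. fail to reject H0.

H = 4.0917, df = 3, p = 0.251730, fail to reject H0.


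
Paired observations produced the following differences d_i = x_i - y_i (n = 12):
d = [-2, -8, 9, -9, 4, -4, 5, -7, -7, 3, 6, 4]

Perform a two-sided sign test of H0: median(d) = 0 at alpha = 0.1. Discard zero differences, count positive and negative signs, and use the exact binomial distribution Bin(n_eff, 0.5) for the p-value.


Step 1: Discard zero differences. Original n = 12; n_eff = number of nonzero differences = 12.
Nonzero differences (with sign): -2, -8, +9, -9, +4, -4, +5, -7, -7, +3, +6, +4
Step 2: Count signs: positive = 6, negative = 6.
Step 3: Under H0: P(positive) = 0.5, so the number of positives S ~ Bin(12, 0.5).
Step 4: Two-sided exact p-value = sum of Bin(12,0.5) probabilities at or below the observed probability = 1.000000.
Step 5: alpha = 0.1. fail to reject H0.

n_eff = 12, pos = 6, neg = 6, p = 1.000000, fail to reject H0.


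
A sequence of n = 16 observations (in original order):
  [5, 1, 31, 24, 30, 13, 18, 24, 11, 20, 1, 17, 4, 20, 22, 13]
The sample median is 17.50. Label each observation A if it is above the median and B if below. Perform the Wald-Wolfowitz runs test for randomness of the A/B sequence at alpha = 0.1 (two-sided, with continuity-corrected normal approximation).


Step 1: Compute median = 17.50; label A = above, B = below.
Labels in order: BBAAABAABABBBAAB  (n_A = 8, n_B = 8)
Step 2: Count runs R = 9.
Step 3: Under H0 (random ordering), E[R] = 2*n_A*n_B/(n_A+n_B) + 1 = 2*8*8/16 + 1 = 9.0000.
        Var[R] = 2*n_A*n_B*(2*n_A*n_B - n_A - n_B) / ((n_A+n_B)^2 * (n_A+n_B-1)) = 14336/3840 = 3.7333.
        SD[R] = 1.9322.
Step 4: R = E[R], so z = 0 with no continuity correction.
Step 5: Two-sided p-value via normal approximation = 2*(1 - Phi(|z|)) = 1.000000.
Step 6: alpha = 0.1. fail to reject H0.

R = 9, z = 0.0000, p = 1.000000, fail to reject H0.
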